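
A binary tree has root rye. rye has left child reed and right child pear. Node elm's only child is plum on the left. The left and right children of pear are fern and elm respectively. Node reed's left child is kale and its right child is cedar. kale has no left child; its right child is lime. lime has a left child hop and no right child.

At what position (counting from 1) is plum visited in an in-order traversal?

In-order visits the left subtree, then the node, then the right subtree.
At rye: go left to reed.
  At reed: go left to kale.
    At kale: no left child.
    Visit kale.
    At kale: go right to lime.
      At lime: go left to hop.
        hop is a leaf — visit hop.
      Visit lime.
      At lime: no right child.
  Visit reed.
  At reed: go right to cedar.
    cedar is a leaf — visit cedar.
Visit rye.
At rye: go right to pear.
  At pear: go left to fern.
    fern is a leaf — visit fern.
  Visit pear.
  At pear: go right to elm.
    At elm: go left to plum.
      plum is a leaf — visit plum.
    Visit elm.
    At elm: no right child.
Full in-order sequence: kale, hop, lime, reed, cedar, rye, fern, pear, plum, elm.

9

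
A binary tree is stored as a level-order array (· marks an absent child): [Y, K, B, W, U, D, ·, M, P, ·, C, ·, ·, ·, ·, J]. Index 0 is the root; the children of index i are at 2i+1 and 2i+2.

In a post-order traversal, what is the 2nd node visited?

Post-order visits the left subtree, then the right subtree, then the node.
At Y: go left to K.
  At K: go left to W.
    At W: go left to M.
      At M: go left to J.
        J is a leaf — visit J.
      At M: no right child.
      Visit M.
    At W: go right to P.
      P is a leaf — visit P.
    Visit W.
  At K: go right to U.
    At U: no left child.
    At U: go right to C.
      C is a leaf — visit C.
    Visit U.
  Visit K.
At Y: go right to B.
  At B: go left to D.
    D is a leaf — visit D.
  At B: no right child.
  Visit B.
Visit Y.
Full post-order sequence: J, M, P, W, C, U, K, D, B, Y.

M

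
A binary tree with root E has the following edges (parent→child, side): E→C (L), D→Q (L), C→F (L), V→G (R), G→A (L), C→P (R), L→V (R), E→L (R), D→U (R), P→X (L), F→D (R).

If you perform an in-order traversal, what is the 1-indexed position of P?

In-order visits the left subtree, then the node, then the right subtree.
At E: go left to C.
  At C: go left to F.
    At F: no left child.
    Visit F.
    At F: go right to D.
      At D: go left to Q.
        Q is a leaf — visit Q.
      Visit D.
      At D: go right to U.
        U is a leaf — visit U.
  Visit C.
  At C: go right to P.
    At P: go left to X.
      X is a leaf — visit X.
    Visit P.
    At P: no right child.
Visit E.
At E: go right to L.
  At L: no left child.
  Visit L.
  At L: go right to V.
    At V: no left child.
    Visit V.
    At V: go right to G.
      At G: go left to A.
        A is a leaf — visit A.
      Visit G.
      At G: no right child.
Full in-order sequence: F, Q, D, U, C, X, P, E, L, V, A, G.

7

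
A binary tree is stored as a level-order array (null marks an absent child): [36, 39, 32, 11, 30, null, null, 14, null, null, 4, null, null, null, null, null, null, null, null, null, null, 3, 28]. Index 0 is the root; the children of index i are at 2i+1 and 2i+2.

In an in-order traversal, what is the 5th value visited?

3

In-order visits the left subtree, then the node, then the right subtree.
At 36: go left to 39.
  At 39: go left to 11.
    At 11: go left to 14.
      14 is a leaf — visit 14.
    Visit 11.
    At 11: no right child.
  Visit 39.
  At 39: go right to 30.
    At 30: no left child.
    Visit 30.
    At 30: go right to 4.
      At 4: go left to 3.
        3 is a leaf — visit 3.
      Visit 4.
      At 4: go right to 28.
        28 is a leaf — visit 28.
Visit 36.
At 36: go right to 32.
  32 is a leaf — visit 32.
Full in-order sequence: 14, 11, 39, 30, 3, 4, 28, 36, 32.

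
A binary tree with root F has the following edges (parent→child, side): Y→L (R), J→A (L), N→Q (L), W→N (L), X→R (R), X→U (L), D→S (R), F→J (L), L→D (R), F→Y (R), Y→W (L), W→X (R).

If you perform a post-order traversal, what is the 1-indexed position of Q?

Post-order visits the left subtree, then the right subtree, then the node.
At F: go left to J.
  At J: go left to A.
    A is a leaf — visit A.
  At J: no right child.
  Visit J.
At F: go right to Y.
  At Y: go left to W.
    At W: go left to N.
      At N: go left to Q.
        Q is a leaf — visit Q.
      At N: no right child.
      Visit N.
    At W: go right to X.
      At X: go left to U.
        U is a leaf — visit U.
      At X: go right to R.
        R is a leaf — visit R.
      Visit X.
    Visit W.
  At Y: go right to L.
    At L: no left child.
    At L: go right to D.
      At D: no left child.
      At D: go right to S.
        S is a leaf — visit S.
      Visit D.
    Visit L.
  Visit Y.
Visit F.
Full post-order sequence: A, J, Q, N, U, R, X, W, S, D, L, Y, F.

3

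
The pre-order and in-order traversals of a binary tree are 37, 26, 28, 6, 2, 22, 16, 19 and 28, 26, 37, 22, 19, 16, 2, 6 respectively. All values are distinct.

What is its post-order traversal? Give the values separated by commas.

The first element of pre-order is the root; it splits in-order into left and right subtrees.
Root 37: left subtree has 2 nodes {28, 26}, right has 5 {22, 19, 16, 2, 6}.
  Root 26: left subtree has 1 node {28}, right has 0 { }.
  Root 6: left subtree has 4 nodes {22, 19, 16, 2}, right has 0 { }.
    Root 2: left subtree has 3 nodes {22, 19, 16}, right has 0 { }.
      Root 22: left subtree has 0 nodes { }, right has 2 {19, 16}.
        Root 16: left subtree has 1 node {19}, right has 0 { }.

28, 26, 19, 16, 22, 2, 6, 37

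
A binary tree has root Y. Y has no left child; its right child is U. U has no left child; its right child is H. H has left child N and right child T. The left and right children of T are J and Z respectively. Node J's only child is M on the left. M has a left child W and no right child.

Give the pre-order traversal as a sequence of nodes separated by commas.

Y, U, H, N, T, J, M, W, Z

Pre-order visits the node, then its left subtree, then its right subtree.
Visit Y.
At Y: no left child.
At Y: go right to U.
  Visit U.
  At U: no left child.
  At U: go right to H.
    Visit H.
    At H: go left to N.
      N is a leaf — visit N.
    At H: go right to T.
      Visit T.
      At T: go left to J.
        Visit J.
        At J: go left to M.
          Visit M.
          At M: go left to W.
            W is a leaf — visit W.
          At M: no right child.
        At J: no right child.
      At T: go right to Z.
        Z is a leaf — visit Z.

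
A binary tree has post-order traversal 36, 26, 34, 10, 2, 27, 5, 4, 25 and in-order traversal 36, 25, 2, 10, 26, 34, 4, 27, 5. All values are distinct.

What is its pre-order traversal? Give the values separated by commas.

25, 36, 4, 2, 10, 34, 26, 5, 27

The last element of post-order is the root; it splits in-order into left and right subtrees.
Root 25: left subtree has 1 node {36}, right has 7 {2, 10, 26, 34, 4, 27, 5}.
  Root 4: left subtree has 4 nodes {2, 10, 26, 34}, right has 2 {27, 5}.
    Root 2: left subtree has 0 nodes { }, right has 3 {10, 26, 34}.
      Root 10: left subtree has 0 nodes { }, right has 2 {26, 34}.
        Root 34: left subtree has 1 node {26}, right has 0 { }.
    Root 5: left subtree has 1 node {27}, right has 0 { }.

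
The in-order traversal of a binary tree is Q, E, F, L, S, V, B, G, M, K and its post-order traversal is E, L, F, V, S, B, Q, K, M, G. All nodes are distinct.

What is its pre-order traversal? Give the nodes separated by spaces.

G Q B S F E L V M K

The last element of post-order is the root; it splits in-order into left and right subtrees.
Root G: left subtree has 7 nodes {Q, E, F, L, S, V, B}, right has 2 {M, K}.
  Root Q: left subtree has 0 nodes { }, right has 6 {E, F, L, S, V, B}.
    Root B: left subtree has 5 nodes {E, F, L, S, V}, right has 0 { }.
      Root S: left subtree has 3 nodes {E, F, L}, right has 1 {V}.
        Root F: left subtree has 1 node {E}, right has 1 {L}.
  Root M: left subtree has 0 nodes { }, right has 1 {K}.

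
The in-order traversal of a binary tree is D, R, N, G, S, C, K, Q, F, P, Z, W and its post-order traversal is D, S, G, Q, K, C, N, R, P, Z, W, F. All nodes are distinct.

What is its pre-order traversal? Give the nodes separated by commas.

The last element of post-order is the root; it splits in-order into left and right subtrees.
Root F: left subtree has 8 nodes {D, R, N, G, S, C, K, Q}, right has 3 {P, Z, W}.
  Root R: left subtree has 1 node {D}, right has 6 {N, G, S, C, K, Q}.
    Root N: left subtree has 0 nodes { }, right has 5 {G, S, C, K, Q}.
      Root C: left subtree has 2 nodes {G, S}, right has 2 {K, Q}.
        Root G: left subtree has 0 nodes { }, right has 1 {S}.
        Root K: left subtree has 0 nodes { }, right has 1 {Q}.
  Root W: left subtree has 2 nodes {P, Z}, right has 0 { }.
    Root Z: left subtree has 1 node {P}, right has 0 { }.

F, R, D, N, C, G, S, K, Q, W, Z, P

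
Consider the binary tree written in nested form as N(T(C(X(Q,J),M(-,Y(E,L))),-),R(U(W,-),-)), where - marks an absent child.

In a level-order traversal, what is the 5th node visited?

U

Level-order visits nodes level by level from the root, left to right within each level.
Level 0: N
Level 1: T, R
Level 2: C, U
Level 3: X, M, W
Level 4: Q, J, Y
Level 5: E, L
Full level-order sequence: N, T, R, C, U, X, M, W, Q, J, Y, E, L.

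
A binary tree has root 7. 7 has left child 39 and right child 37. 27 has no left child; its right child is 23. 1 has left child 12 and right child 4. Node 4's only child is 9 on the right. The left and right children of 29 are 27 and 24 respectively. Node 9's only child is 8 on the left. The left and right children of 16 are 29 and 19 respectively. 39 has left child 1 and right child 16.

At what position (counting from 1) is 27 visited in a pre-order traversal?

10

Pre-order visits the node, then its left subtree, then its right subtree.
Visit 7.
At 7: go left to 39.
  Visit 39.
  At 39: go left to 1.
    Visit 1.
    At 1: go left to 12.
      12 is a leaf — visit 12.
    At 1: go right to 4.
      Visit 4.
      At 4: no left child.
      At 4: go right to 9.
        Visit 9.
        At 9: go left to 8.
          8 is a leaf — visit 8.
        At 9: no right child.
  At 39: go right to 16.
    Visit 16.
    At 16: go left to 29.
      Visit 29.
      At 29: go left to 27.
        Visit 27.
        At 27: no left child.
        At 27: go right to 23.
          23 is a leaf — visit 23.
      At 29: go right to 24.
        24 is a leaf — visit 24.
    At 16: go right to 19.
      19 is a leaf — visit 19.
At 7: go right to 37.
  37 is a leaf — visit 37.
Full pre-order sequence: 7, 39, 1, 12, 4, 9, 8, 16, 29, 27, 23, 24, 19, 37.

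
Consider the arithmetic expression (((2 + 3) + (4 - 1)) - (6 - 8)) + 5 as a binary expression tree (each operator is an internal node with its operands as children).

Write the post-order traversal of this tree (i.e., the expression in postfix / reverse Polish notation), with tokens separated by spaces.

2 3 + 4 1 - + 6 8 - - 5 +

Post-order on an expression tree gives postfix notation: for each operator, emit left operand, right operand, then the operator.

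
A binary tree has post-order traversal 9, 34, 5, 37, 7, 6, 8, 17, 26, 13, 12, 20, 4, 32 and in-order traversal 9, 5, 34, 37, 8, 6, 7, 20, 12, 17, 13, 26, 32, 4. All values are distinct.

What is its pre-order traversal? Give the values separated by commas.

32, 20, 8, 37, 5, 9, 34, 6, 7, 12, 13, 17, 26, 4

The last element of post-order is the root; it splits in-order into left and right subtrees.
Root 32: left subtree has 12 nodes {9, 5, 34, 37, 8, 6, 7, 20, 12, 17, 13, 26}, right has 1 {4}.
  Root 20: left subtree has 7 nodes {9, 5, 34, 37, 8, 6, 7}, right has 4 {12, 17, 13, 26}.
    Root 8: left subtree has 4 nodes {9, 5, 34, 37}, right has 2 {6, 7}.
      Root 37: left subtree has 3 nodes {9, 5, 34}, right has 0 { }.
        Root 5: left subtree has 1 node {9}, right has 1 {34}.
      Root 6: left subtree has 0 nodes { }, right has 1 {7}.
    Root 12: left subtree has 0 nodes { }, right has 3 {17, 13, 26}.
      Root 13: left subtree has 1 node {17}, right has 1 {26}.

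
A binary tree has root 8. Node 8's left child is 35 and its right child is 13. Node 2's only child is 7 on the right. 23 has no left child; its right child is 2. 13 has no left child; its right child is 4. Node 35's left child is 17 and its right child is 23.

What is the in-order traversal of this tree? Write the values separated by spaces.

17 35 23 2 7 8 13 4

In-order visits the left subtree, then the node, then the right subtree.
At 8: go left to 35.
  At 35: go left to 17.
    17 is a leaf — visit 17.
  Visit 35.
  At 35: go right to 23.
    At 23: no left child.
    Visit 23.
    At 23: go right to 2.
      At 2: no left child.
      Visit 2.
      At 2: go right to 7.
        7 is a leaf — visit 7.
Visit 8.
At 8: go right to 13.
  At 13: no left child.
  Visit 13.
  At 13: go right to 4.
    4 is a leaf — visit 4.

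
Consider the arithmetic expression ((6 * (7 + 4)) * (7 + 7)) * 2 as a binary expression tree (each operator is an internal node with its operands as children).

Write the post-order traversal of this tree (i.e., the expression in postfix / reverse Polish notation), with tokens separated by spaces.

Post-order on an expression tree gives postfix notation: for each operator, emit left operand, right operand, then the operator.

6 7 4 + * 7 7 + * 2 *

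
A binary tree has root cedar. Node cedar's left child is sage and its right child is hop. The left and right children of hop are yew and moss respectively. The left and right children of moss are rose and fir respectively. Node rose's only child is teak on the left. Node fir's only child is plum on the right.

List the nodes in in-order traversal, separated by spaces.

sage cedar yew hop teak rose moss fir plum

In-order visits the left subtree, then the node, then the right subtree.
At cedar: go left to sage.
  sage is a leaf — visit sage.
Visit cedar.
At cedar: go right to hop.
  At hop: go left to yew.
    yew is a leaf — visit yew.
  Visit hop.
  At hop: go right to moss.
    At moss: go left to rose.
      At rose: go left to teak.
        teak is a leaf — visit teak.
      Visit rose.
      At rose: no right child.
    Visit moss.
    At moss: go right to fir.
      At fir: no left child.
      Visit fir.
      At fir: go right to plum.
        plum is a leaf — visit plum.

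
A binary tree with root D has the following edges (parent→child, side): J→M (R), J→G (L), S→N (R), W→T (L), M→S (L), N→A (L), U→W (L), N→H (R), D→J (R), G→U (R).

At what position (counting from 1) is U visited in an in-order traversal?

5

In-order visits the left subtree, then the node, then the right subtree.
At D: no left child.
Visit D.
At D: go right to J.
  At J: go left to G.
    At G: no left child.
    Visit G.
    At G: go right to U.
      At U: go left to W.
        At W: go left to T.
          T is a leaf — visit T.
        Visit W.
        At W: no right child.
      Visit U.
      At U: no right child.
  Visit J.
  At J: go right to M.
    At M: go left to S.
      At S: no left child.
      Visit S.
      At S: go right to N.
        At N: go left to A.
          A is a leaf — visit A.
        Visit N.
        At N: go right to H.
          H is a leaf — visit H.
    Visit M.
    At M: no right child.
Full in-order sequence: D, G, T, W, U, J, S, A, N, H, M.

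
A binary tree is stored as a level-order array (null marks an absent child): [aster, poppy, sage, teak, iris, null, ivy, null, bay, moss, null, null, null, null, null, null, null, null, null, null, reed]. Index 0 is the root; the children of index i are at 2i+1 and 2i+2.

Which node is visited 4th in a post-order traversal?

moss

Post-order visits the left subtree, then the right subtree, then the node.
At aster: go left to poppy.
  At poppy: go left to teak.
    At teak: no left child.
    At teak: go right to bay.
      bay is a leaf — visit bay.
    Visit teak.
  At poppy: go right to iris.
    At iris: go left to moss.
      At moss: no left child.
      At moss: go right to reed.
        reed is a leaf — visit reed.
      Visit moss.
    At iris: no right child.
    Visit iris.
  Visit poppy.
At aster: go right to sage.
  At sage: no left child.
  At sage: go right to ivy.
    ivy is a leaf — visit ivy.
  Visit sage.
Visit aster.
Full post-order sequence: bay, teak, reed, moss, iris, poppy, ivy, sage, aster.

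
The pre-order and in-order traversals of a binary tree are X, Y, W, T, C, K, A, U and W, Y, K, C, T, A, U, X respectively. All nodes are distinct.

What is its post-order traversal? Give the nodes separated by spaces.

W K C U A T Y X

The first element of pre-order is the root; it splits in-order into left and right subtrees.
Root X: left subtree has 7 nodes {W, Y, K, C, T, A, U}, right has 0 { }.
  Root Y: left subtree has 1 node {W}, right has 5 {K, C, T, A, U}.
    Root T: left subtree has 2 nodes {K, C}, right has 2 {A, U}.
      Root C: left subtree has 1 node {K}, right has 0 { }.
      Root A: left subtree has 0 nodes { }, right has 1 {U}.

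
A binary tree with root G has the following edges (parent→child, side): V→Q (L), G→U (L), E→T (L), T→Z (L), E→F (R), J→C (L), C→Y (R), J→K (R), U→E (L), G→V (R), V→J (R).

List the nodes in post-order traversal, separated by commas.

Z, T, F, E, U, Q, Y, C, K, J, V, G

Post-order visits the left subtree, then the right subtree, then the node.
At G: go left to U.
  At U: go left to E.
    At E: go left to T.
      At T: go left to Z.
        Z is a leaf — visit Z.
      At T: no right child.
      Visit T.
    At E: go right to F.
      F is a leaf — visit F.
    Visit E.
  At U: no right child.
  Visit U.
At G: go right to V.
  At V: go left to Q.
    Q is a leaf — visit Q.
  At V: go right to J.
    At J: go left to C.
      At C: no left child.
      At C: go right to Y.
        Y is a leaf — visit Y.
      Visit C.
    At J: go right to K.
      K is a leaf — visit K.
    Visit J.
  Visit V.
Visit G.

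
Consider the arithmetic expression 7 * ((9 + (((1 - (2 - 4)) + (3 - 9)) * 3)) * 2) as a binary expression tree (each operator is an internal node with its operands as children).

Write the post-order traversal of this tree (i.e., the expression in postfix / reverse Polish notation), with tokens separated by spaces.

7 9 1 2 4 - - 3 9 - + 3 * + 2 * *

Post-order on an expression tree gives postfix notation: for each operator, emit left operand, right operand, then the operator.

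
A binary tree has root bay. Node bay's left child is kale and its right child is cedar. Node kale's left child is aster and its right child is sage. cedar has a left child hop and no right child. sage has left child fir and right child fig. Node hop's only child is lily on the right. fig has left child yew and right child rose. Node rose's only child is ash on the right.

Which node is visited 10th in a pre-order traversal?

cedar

Pre-order visits the node, then its left subtree, then its right subtree.
Visit bay.
At bay: go left to kale.
  Visit kale.
  At kale: go left to aster.
    aster is a leaf — visit aster.
  At kale: go right to sage.
    Visit sage.
    At sage: go left to fir.
      fir is a leaf — visit fir.
    At sage: go right to fig.
      Visit fig.
      At fig: go left to yew.
        yew is a leaf — visit yew.
      At fig: go right to rose.
        Visit rose.
        At rose: no left child.
        At rose: go right to ash.
          ash is a leaf — visit ash.
At bay: go right to cedar.
  Visit cedar.
  At cedar: go left to hop.
    Visit hop.
    At hop: no left child.
    At hop: go right to lily.
      lily is a leaf — visit lily.
  At cedar: no right child.
Full pre-order sequence: bay, kale, aster, sage, fir, fig, yew, rose, ash, cedar, hop, lily.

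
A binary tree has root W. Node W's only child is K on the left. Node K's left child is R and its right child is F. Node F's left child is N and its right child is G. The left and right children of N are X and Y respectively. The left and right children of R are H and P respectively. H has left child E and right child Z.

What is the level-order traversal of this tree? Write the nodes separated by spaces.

W K R F H P N G E Z X Y

Level-order visits nodes level by level from the root, left to right within each level.
Level 0: W
Level 1: K
Level 2: R, F
Level 3: H, P, N, G
Level 4: E, Z, X, Y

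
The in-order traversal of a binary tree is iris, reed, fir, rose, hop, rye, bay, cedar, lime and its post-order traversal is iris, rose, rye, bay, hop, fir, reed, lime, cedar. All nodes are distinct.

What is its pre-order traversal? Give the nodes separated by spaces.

cedar reed iris fir hop rose bay rye lime

The last element of post-order is the root; it splits in-order into left and right subtrees.
Root cedar: left subtree has 7 nodes {iris, reed, fir, rose, hop, rye, bay}, right has 1 {lime}.
  Root reed: left subtree has 1 node {iris}, right has 5 {fir, rose, hop, rye, bay}.
    Root fir: left subtree has 0 nodes { }, right has 4 {rose, hop, rye, bay}.
      Root hop: left subtree has 1 node {rose}, right has 2 {rye, bay}.
        Root bay: left subtree has 1 node {rye}, right has 0 { }.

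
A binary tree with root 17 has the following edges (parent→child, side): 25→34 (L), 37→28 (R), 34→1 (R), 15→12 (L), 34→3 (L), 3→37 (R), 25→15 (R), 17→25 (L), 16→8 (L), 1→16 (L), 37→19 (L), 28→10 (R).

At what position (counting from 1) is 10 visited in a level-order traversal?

13

Level-order visits nodes level by level from the root, left to right within each level.
Level 0: 17
Level 1: 25
Level 2: 34, 15
Level 3: 3, 1, 12
Level 4: 37, 16
Level 5: 19, 28, 8
Level 6: 10
Full level-order sequence: 17, 25, 34, 15, 3, 1, 12, 37, 16, 19, 28, 8, 10.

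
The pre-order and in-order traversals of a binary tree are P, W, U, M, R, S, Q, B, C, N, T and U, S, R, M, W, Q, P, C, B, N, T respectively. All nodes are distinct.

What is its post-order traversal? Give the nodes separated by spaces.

The first element of pre-order is the root; it splits in-order into left and right subtrees.
Root P: left subtree has 6 nodes {U, S, R, M, W, Q}, right has 4 {C, B, N, T}.
  Root W: left subtree has 4 nodes {U, S, R, M}, right has 1 {Q}.
    Root U: left subtree has 0 nodes { }, right has 3 {S, R, M}.
      Root M: left subtree has 2 nodes {S, R}, right has 0 { }.
        Root R: left subtree has 1 node {S}, right has 0 { }.
  Root B: left subtree has 1 node {C}, right has 2 {N, T}.
    Root N: left subtree has 0 nodes { }, right has 1 {T}.

S R M U Q W C T N B P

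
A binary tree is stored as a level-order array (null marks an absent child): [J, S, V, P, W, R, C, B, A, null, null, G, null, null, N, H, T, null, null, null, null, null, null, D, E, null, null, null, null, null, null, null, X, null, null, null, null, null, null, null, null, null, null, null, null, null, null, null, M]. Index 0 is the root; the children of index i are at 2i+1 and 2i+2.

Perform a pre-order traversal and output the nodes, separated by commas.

J, S, P, B, H, X, T, A, W, V, R, G, D, M, E, C, N

Pre-order visits the node, then its left subtree, then its right subtree.
Visit J.
At J: go left to S.
  Visit S.
  At S: go left to P.
    Visit P.
    At P: go left to B.
      Visit B.
      At B: go left to H.
        Visit H.
        At H: no left child.
        At H: go right to X.
          X is a leaf — visit X.
      At B: go right to T.
        T is a leaf — visit T.
    At P: go right to A.
      A is a leaf — visit A.
  At S: go right to W.
    W is a leaf — visit W.
At J: go right to V.
  Visit V.
  At V: go left to R.
    Visit R.
    At R: go left to G.
      Visit G.
      At G: go left to D.
        Visit D.
        At D: no left child.
        At D: go right to M.
          M is a leaf — visit M.
      At G: go right to E.
        E is a leaf — visit E.
    At R: no right child.
  At V: go right to C.
    Visit C.
    At C: no left child.
    At C: go right to N.
      N is a leaf — visit N.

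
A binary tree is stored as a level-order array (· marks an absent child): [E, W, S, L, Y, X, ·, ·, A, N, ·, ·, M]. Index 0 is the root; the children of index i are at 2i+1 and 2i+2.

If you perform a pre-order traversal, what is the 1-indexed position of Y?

5

Pre-order visits the node, then its left subtree, then its right subtree.
Visit E.
At E: go left to W.
  Visit W.
  At W: go left to L.
    Visit L.
    At L: no left child.
    At L: go right to A.
      A is a leaf — visit A.
  At W: go right to Y.
    Visit Y.
    At Y: go left to N.
      N is a leaf — visit N.
    At Y: no right child.
At E: go right to S.
  Visit S.
  At S: go left to X.
    Visit X.
    At X: no left child.
    At X: go right to M.
      M is a leaf — visit M.
  At S: no right child.
Full pre-order sequence: E, W, L, A, Y, N, S, X, M.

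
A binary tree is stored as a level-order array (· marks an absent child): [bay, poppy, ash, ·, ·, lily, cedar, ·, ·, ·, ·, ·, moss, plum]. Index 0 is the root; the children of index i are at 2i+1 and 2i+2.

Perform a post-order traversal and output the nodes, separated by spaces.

Post-order visits the left subtree, then the right subtree, then the node.
At bay: go left to poppy.
  poppy is a leaf — visit poppy.
At bay: go right to ash.
  At ash: go left to lily.
    At lily: no left child.
    At lily: go right to moss.
      moss is a leaf — visit moss.
    Visit lily.
  At ash: go right to cedar.
    At cedar: go left to plum.
      plum is a leaf — visit plum.
    At cedar: no right child.
    Visit cedar.
  Visit ash.
Visit bay.

poppy moss lily plum cedar ash bay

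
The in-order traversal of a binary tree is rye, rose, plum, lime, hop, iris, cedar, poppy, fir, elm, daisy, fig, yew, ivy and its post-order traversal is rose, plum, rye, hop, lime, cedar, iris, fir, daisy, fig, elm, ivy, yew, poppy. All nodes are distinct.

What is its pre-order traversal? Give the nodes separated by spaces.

The last element of post-order is the root; it splits in-order into left and right subtrees.
Root poppy: left subtree has 7 nodes {rye, rose, plum, lime, hop, iris, cedar}, right has 6 {fir, elm, daisy, fig, yew, ivy}.
  Root iris: left subtree has 5 nodes {rye, rose, plum, lime, hop}, right has 1 {cedar}.
    Root lime: left subtree has 3 nodes {rye, rose, plum}, right has 1 {hop}.
      Root rye: left subtree has 0 nodes { }, right has 2 {rose, plum}.
        Root plum: left subtree has 1 node {rose}, right has 0 { }.
  Root yew: left subtree has 4 nodes {fir, elm, daisy, fig}, right has 1 {ivy}.
    Root elm: left subtree has 1 node {fir}, right has 2 {daisy, fig}.
      Root fig: left subtree has 1 node {daisy}, right has 0 { }.

poppy iris lime rye plum rose hop cedar yew elm fir fig daisy ivy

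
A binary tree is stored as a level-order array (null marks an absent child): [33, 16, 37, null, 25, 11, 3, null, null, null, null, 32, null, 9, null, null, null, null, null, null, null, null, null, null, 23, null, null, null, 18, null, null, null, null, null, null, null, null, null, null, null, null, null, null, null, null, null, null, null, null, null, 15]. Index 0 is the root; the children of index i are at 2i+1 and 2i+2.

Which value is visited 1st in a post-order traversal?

Post-order visits the left subtree, then the right subtree, then the node.
At 33: go left to 16.
  At 16: no left child.
  At 16: go right to 25.
    25 is a leaf — visit 25.
  Visit 16.
At 33: go right to 37.
  At 37: go left to 11.
    At 11: go left to 32.
      At 32: no left child.
      At 32: go right to 23.
        At 23: no left child.
        At 23: go right to 15.
          15 is a leaf — visit 15.
        Visit 23.
      Visit 32.
    At 11: no right child.
    Visit 11.
  At 37: go right to 3.
    At 3: go left to 9.
      At 9: no left child.
      At 9: go right to 18.
        18 is a leaf — visit 18.
      Visit 9.
    At 3: no right child.
    Visit 3.
  Visit 37.
Visit 33.
Full post-order sequence: 25, 16, 15, 23, 32, 11, 18, 9, 3, 37, 33.

25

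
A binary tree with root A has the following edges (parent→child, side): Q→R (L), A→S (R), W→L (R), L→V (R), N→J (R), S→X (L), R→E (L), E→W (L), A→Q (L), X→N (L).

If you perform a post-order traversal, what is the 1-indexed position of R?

5

Post-order visits the left subtree, then the right subtree, then the node.
At A: go left to Q.
  At Q: go left to R.
    At R: go left to E.
      At E: go left to W.
        At W: no left child.
        At W: go right to L.
          At L: no left child.
          At L: go right to V.
            V is a leaf — visit V.
          Visit L.
        Visit W.
      At E: no right child.
      Visit E.
    At R: no right child.
    Visit R.
  At Q: no right child.
  Visit Q.
At A: go right to S.
  At S: go left to X.
    At X: go left to N.
      At N: no left child.
      At N: go right to J.
        J is a leaf — visit J.
      Visit N.
    At X: no right child.
    Visit X.
  At S: no right child.
  Visit S.
Visit A.
Full post-order sequence: V, L, W, E, R, Q, J, N, X, S, A.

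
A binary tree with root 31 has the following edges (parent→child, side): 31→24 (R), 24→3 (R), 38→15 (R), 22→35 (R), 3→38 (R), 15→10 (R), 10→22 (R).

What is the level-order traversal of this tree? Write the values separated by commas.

Level-order visits nodes level by level from the root, left to right within each level.
Level 0: 31
Level 1: 24
Level 2: 3
Level 3: 38
Level 4: 15
Level 5: 10
Level 6: 22
Level 7: 35

31, 24, 3, 38, 15, 10, 22, 35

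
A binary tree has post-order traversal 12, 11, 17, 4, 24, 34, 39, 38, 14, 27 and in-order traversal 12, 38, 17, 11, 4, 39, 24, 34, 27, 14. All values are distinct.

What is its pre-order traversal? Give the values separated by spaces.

The last element of post-order is the root; it splits in-order into left and right subtrees.
Root 27: left subtree has 8 nodes {12, 38, 17, 11, 4, 39, 24, 34}, right has 1 {14}.
  Root 38: left subtree has 1 node {12}, right has 6 {17, 11, 4, 39, 24, 34}.
    Root 39: left subtree has 3 nodes {17, 11, 4}, right has 2 {24, 34}.
      Root 4: left subtree has 2 nodes {17, 11}, right has 0 { }.
        Root 17: left subtree has 0 nodes { }, right has 1 {11}.
      Root 34: left subtree has 1 node {24}, right has 0 { }.

27 38 12 39 4 17 11 34 24 14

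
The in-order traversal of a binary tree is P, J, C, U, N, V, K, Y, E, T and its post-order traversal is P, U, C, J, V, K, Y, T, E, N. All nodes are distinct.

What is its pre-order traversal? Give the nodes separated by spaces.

The last element of post-order is the root; it splits in-order into left and right subtrees.
Root N: left subtree has 4 nodes {P, J, C, U}, right has 5 {V, K, Y, E, T}.
  Root J: left subtree has 1 node {P}, right has 2 {C, U}.
    Root C: left subtree has 0 nodes { }, right has 1 {U}.
  Root E: left subtree has 3 nodes {V, K, Y}, right has 1 {T}.
    Root Y: left subtree has 2 nodes {V, K}, right has 0 { }.
      Root K: left subtree has 1 node {V}, right has 0 { }.

N J P C U E Y K V T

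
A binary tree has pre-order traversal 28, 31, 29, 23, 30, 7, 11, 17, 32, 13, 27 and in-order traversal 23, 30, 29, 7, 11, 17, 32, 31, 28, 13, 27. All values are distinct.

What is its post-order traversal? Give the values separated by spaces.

The first element of pre-order is the root; it splits in-order into left and right subtrees.
Root 28: left subtree has 8 nodes {23, 30, 29, 7, 11, 17, 32, 31}, right has 2 {13, 27}.
  Root 31: left subtree has 7 nodes {23, 30, 29, 7, 11, 17, 32}, right has 0 { }.
    Root 29: left subtree has 2 nodes {23, 30}, right has 4 {7, 11, 17, 32}.
      Root 23: left subtree has 0 nodes { }, right has 1 {30}.
      Root 7: left subtree has 0 nodes { }, right has 3 {11, 17, 32}.
        Root 11: left subtree has 0 nodes { }, right has 2 {17, 32}.
          Root 17: left subtree has 0 nodes { }, right has 1 {32}.
  Root 13: left subtree has 0 nodes { }, right has 1 {27}.

30 23 32 17 11 7 29 31 27 13 28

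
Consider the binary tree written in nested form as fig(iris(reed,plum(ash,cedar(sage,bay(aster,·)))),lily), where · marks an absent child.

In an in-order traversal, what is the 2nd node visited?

In-order visits the left subtree, then the node, then the right subtree.
At fig: go left to iris.
  At iris: go left to reed.
    reed is a leaf — visit reed.
  Visit iris.
  At iris: go right to plum.
    At plum: go left to ash.
      ash is a leaf — visit ash.
    Visit plum.
    At plum: go right to cedar.
      At cedar: go left to sage.
        sage is a leaf — visit sage.
      Visit cedar.
      At cedar: go right to bay.
        At bay: go left to aster.
          aster is a leaf — visit aster.
        Visit bay.
        At bay: no right child.
Visit fig.
At fig: go right to lily.
  lily is a leaf — visit lily.
Full in-order sequence: reed, iris, ash, plum, sage, cedar, aster, bay, fig, lily.

iris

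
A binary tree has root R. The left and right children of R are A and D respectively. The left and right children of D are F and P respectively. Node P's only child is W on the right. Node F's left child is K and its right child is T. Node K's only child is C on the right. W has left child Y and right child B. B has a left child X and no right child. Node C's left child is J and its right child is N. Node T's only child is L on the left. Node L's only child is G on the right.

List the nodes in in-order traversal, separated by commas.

In-order visits the left subtree, then the node, then the right subtree.
At R: go left to A.
  A is a leaf — visit A.
Visit R.
At R: go right to D.
  At D: go left to F.
    At F: go left to K.
      At K: no left child.
      Visit K.
      At K: go right to C.
        At C: go left to J.
          J is a leaf — visit J.
        Visit C.
        At C: go right to N.
          N is a leaf — visit N.
    Visit F.
    At F: go right to T.
      At T: go left to L.
        At L: no left child.
        Visit L.
        At L: go right to G.
          G is a leaf — visit G.
      Visit T.
      At T: no right child.
  Visit D.
  At D: go right to P.
    At P: no left child.
    Visit P.
    At P: go right to W.
      At W: go left to Y.
        Y is a leaf — visit Y.
      Visit W.
      At W: go right to B.
        At B: go left to X.
          X is a leaf — visit X.
        Visit B.
        At B: no right child.

A, R, K, J, C, N, F, L, G, T, D, P, Y, W, X, B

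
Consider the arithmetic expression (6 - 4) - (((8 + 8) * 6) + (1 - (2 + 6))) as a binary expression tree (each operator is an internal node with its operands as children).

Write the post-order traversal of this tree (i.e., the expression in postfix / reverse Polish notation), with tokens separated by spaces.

Post-order on an expression tree gives postfix notation: for each operator, emit left operand, right operand, then the operator.

6 4 - 8 8 + 6 * 1 2 6 + - + -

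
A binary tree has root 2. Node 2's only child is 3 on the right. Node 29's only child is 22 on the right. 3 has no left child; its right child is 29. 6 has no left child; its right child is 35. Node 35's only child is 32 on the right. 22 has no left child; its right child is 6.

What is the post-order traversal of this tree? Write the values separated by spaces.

32 35 6 22 29 3 2

Post-order visits the left subtree, then the right subtree, then the node.
At 2: no left child.
At 2: go right to 3.
  At 3: no left child.
  At 3: go right to 29.
    At 29: no left child.
    At 29: go right to 22.
      At 22: no left child.
      At 22: go right to 6.
        At 6: no left child.
        At 6: go right to 35.
          At 35: no left child.
          At 35: go right to 32.
            32 is a leaf — visit 32.
          Visit 35.
        Visit 6.
      Visit 22.
    Visit 29.
  Visit 3.
Visit 2.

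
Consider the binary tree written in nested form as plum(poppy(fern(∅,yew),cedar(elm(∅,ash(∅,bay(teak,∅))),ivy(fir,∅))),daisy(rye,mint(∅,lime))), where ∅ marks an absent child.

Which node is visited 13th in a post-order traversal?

Post-order visits the left subtree, then the right subtree, then the node.
At plum: go left to poppy.
  At poppy: go left to fern.
    At fern: no left child.
    At fern: go right to yew.
      yew is a leaf — visit yew.
    Visit fern.
  At poppy: go right to cedar.
    At cedar: go left to elm.
      At elm: no left child.
      At elm: go right to ash.
        At ash: no left child.
        At ash: go right to bay.
          At bay: go left to teak.
            teak is a leaf — visit teak.
          At bay: no right child.
          Visit bay.
        Visit ash.
      Visit elm.
    At cedar: go right to ivy.
      At ivy: go left to fir.
        fir is a leaf — visit fir.
      At ivy: no right child.
      Visit ivy.
    Visit cedar.
  Visit poppy.
At plum: go right to daisy.
  At daisy: go left to rye.
    rye is a leaf — visit rye.
  At daisy: go right to mint.
    At mint: no left child.
    At mint: go right to lime.
      lime is a leaf — visit lime.
    Visit mint.
  Visit daisy.
Visit plum.
Full post-order sequence: yew, fern, teak, bay, ash, elm, fir, ivy, cedar, poppy, rye, lime, mint, daisy, plum.

mint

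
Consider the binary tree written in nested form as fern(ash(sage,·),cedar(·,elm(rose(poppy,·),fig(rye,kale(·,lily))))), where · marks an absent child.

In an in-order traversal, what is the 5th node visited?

poppy

In-order visits the left subtree, then the node, then the right subtree.
At fern: go left to ash.
  At ash: go left to sage.
    sage is a leaf — visit sage.
  Visit ash.
  At ash: no right child.
Visit fern.
At fern: go right to cedar.
  At cedar: no left child.
  Visit cedar.
  At cedar: go right to elm.
    At elm: go left to rose.
      At rose: go left to poppy.
        poppy is a leaf — visit poppy.
      Visit rose.
      At rose: no right child.
    Visit elm.
    At elm: go right to fig.
      At fig: go left to rye.
        rye is a leaf — visit rye.
      Visit fig.
      At fig: go right to kale.
        At kale: no left child.
        Visit kale.
        At kale: go right to lily.
          lily is a leaf — visit lily.
Full in-order sequence: sage, ash, fern, cedar, poppy, rose, elm, rye, fig, kale, lily.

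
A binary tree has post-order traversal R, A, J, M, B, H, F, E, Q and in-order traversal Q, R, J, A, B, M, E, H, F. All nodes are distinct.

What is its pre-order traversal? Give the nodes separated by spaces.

The last element of post-order is the root; it splits in-order into left and right subtrees.
Root Q: left subtree has 0 nodes { }, right has 8 {R, J, A, B, M, E, H, F}.
  Root E: left subtree has 5 nodes {R, J, A, B, M}, right has 2 {H, F}.
    Root B: left subtree has 3 nodes {R, J, A}, right has 1 {M}.
      Root J: left subtree has 1 node {R}, right has 1 {A}.
    Root F: left subtree has 1 node {H}, right has 0 { }.

Q E B J R A M F H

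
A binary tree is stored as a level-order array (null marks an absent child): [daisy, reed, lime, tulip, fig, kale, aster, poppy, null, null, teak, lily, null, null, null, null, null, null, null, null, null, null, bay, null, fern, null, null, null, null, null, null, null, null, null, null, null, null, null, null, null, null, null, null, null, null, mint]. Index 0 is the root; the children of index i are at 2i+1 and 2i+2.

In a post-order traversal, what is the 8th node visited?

fern

Post-order visits the left subtree, then the right subtree, then the node.
At daisy: go left to reed.
  At reed: go left to tulip.
    At tulip: go left to poppy.
      poppy is a leaf — visit poppy.
    At tulip: no right child.
    Visit tulip.
  At reed: go right to fig.
    At fig: no left child.
    At fig: go right to teak.
      At teak: no left child.
      At teak: go right to bay.
        At bay: go left to mint.
          mint is a leaf — visit mint.
        At bay: no right child.
        Visit bay.
      Visit teak.
    Visit fig.
  Visit reed.
At daisy: go right to lime.
  At lime: go left to kale.
    At kale: go left to lily.
      At lily: no left child.
      At lily: go right to fern.
        fern is a leaf — visit fern.
      Visit lily.
    At kale: no right child.
    Visit kale.
  At lime: go right to aster.
    aster is a leaf — visit aster.
  Visit lime.
Visit daisy.
Full post-order sequence: poppy, tulip, mint, bay, teak, fig, reed, fern, lily, kale, aster, lime, daisy.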